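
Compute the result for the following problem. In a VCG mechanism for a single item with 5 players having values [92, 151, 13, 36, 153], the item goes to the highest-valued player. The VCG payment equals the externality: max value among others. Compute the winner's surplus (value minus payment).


Step 1: The winner is the agent with the highest value: agent 4 with value 153
Step 2: Values of other agents: [92, 151, 13, 36]
Step 3: VCG payment = max of others' values = 151
Step 4: Surplus = 153 - 151 = 2

2


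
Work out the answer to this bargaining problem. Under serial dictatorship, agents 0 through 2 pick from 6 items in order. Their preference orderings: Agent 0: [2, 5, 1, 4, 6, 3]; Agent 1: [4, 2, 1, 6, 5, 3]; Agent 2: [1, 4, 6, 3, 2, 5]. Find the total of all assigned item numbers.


Step 1: Agent 0 picks item 2
Step 2: Agent 1 picks item 4
Step 3: Agent 2 picks item 1
Step 4: Sum = 2 + 4 + 1 = 7

7


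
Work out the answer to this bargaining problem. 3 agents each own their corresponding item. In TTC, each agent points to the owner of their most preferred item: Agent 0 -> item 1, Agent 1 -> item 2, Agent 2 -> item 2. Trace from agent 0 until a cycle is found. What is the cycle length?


Step 1: Trace the pointer graph from agent 0: 0 -> 1 -> 2 -> 2
Step 2: A cycle is detected when we revisit agent 2
Step 3: The cycle is: 2 -> 2
Step 4: Cycle length = 1

1


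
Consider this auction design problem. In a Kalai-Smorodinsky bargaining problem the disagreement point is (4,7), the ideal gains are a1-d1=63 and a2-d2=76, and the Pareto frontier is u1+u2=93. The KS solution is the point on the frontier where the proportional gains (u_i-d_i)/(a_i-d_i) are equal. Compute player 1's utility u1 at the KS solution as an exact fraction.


Step 1: At the KS point, (u1-d1)/r1 = (u2-d2)/r2 = t and u1+u2 = 93
Step 2: u1 = d1 + r1*t and u2 = d2 + r2*t, so (d1 + r1*t) + (d2 + r2*t) = 93
Step 3: t = (93 - 4 - 7)/(63 + 76) = 82/139
Step 4: u1 = d1 + r1*t = 4 + 63 * 82/139 = 5722/139
Step 5: (Check: u2 = d2 + r2*t = 7205/139; u1+u2 = 5722/139 + 7205/139 = 93, on the frontier.)

5722/139


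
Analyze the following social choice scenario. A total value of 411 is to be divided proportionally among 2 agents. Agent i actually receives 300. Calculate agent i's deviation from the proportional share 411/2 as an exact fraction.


Step 1: Proportional share = 411/2
Step 2: Agent's actual allocation = 300
Step 3: Excess = 300 - 411/2 = 189/2

189/2


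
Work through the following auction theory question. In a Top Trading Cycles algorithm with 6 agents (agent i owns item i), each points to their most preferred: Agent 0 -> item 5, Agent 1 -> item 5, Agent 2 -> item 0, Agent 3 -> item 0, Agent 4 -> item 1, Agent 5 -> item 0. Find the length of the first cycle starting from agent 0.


Step 1: Trace the pointer graph from agent 0: 0 -> 5 -> 0
Step 2: A cycle is detected when we revisit agent 0
Step 3: The cycle is: 0 -> 5 -> 0
Step 4: Cycle length = 2

2


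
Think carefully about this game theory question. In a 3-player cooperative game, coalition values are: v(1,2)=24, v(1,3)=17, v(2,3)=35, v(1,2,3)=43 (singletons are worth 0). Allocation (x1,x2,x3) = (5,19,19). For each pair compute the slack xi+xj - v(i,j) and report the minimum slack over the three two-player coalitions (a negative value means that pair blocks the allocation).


Step 1: Slack for coalition (1,2): x1+x2 - v12 = 24 - 24 = 0
Step 2: Slack for coalition (1,3): x1+x3 - v13 = 24 - 17 = 7
Step 3: Slack for coalition (2,3): x2+x3 - v23 = 38 - 35 = 3
Step 4: Minimum slack = min(0, 7, 3) = 0, attained by (1,2); no pair can gain by deviating, so the allocation is in the core

0


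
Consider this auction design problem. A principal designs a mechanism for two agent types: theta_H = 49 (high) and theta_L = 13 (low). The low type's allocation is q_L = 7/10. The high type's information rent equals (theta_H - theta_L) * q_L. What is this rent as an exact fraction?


Step 1: theta_H - theta_L = 49 - 13 = 36
Step 2: Information rent = (theta_H - theta_L) * q_L
Step 3: = 36 * 7/10
Step 4: = 126/5

126/5


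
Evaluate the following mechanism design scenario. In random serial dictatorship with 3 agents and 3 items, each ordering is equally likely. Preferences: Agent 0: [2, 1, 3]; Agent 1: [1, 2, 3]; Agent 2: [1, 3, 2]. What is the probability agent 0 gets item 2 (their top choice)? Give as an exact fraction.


Step 1: Agent 0 wants item 2
Step 2: There are 6 possible orderings of agents
Step 3: In 5 orderings, agent 0 gets item 2
Step 4: Probability = 5/6

5/6


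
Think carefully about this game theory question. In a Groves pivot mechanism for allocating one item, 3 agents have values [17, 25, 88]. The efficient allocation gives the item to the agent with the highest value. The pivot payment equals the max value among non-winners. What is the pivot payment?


Step 1: The efficient winner is agent 2 with value 88
Step 2: Other agents' values: [17, 25]
Step 3: Pivot payment = max(others) = 25
Step 4: The winner pays 25

25


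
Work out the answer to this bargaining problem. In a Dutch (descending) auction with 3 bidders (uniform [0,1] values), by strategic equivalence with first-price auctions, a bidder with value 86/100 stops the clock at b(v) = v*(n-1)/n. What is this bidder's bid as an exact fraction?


Step 1: Dutch auctions are strategically equivalent to first-price auctions
Step 2: The equilibrium bid is b(v) = v*(n-1)/n
Step 3: b = 43/50 * 2/3
Step 4: b = 43/75

43/75


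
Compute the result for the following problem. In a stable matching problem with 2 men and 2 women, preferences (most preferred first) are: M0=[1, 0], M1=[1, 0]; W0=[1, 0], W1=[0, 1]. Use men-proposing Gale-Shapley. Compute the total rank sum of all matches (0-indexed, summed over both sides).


Step 1: Run Gale-Shapley (men propose, women hold best offer):
  M0 proposes to W1; she accepts
  M1 proposes to W1; rejected
  M1 proposes to W0; she accepts
Step 2: Final matching: W0-M1, W1-M0
Step 3: 0-indexed ranks (man's rank of his match, then woman's): 1 + 0 + 0 + 0
Step 4: Total rank sum = 1

1


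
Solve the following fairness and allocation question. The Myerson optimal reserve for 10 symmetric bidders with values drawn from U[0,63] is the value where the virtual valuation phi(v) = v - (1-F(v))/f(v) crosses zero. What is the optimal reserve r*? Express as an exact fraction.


Step 1: For U[0,63], F(v) = v/63 and f(v) = 1/63
Step 2: phi(v) = v - (1 - v/63)/(1/63) = v - (63 - v) = 2v - 63
Step 3: Set phi(r*) = 0: 2r* - 63 = 0
Step 4: r* = 63/2 (the number of bidders n = 10 does not enter)

63/2


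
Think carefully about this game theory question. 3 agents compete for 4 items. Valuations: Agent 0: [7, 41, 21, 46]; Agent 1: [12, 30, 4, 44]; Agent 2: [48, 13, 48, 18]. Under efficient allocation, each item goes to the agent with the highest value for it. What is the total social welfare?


Step 1: For each item, find the maximum value among all agents.
Step 2: Item 0 -> Agent 2 (value 48)
Step 3: Item 1 -> Agent 0 (value 41)
Step 4: Item 2 -> Agent 2 (value 48)
Step 5: Item 3 -> Agent 0 (value 46)
Step 6: Total welfare = 48 + 41 + 48 + 46 = 183

183


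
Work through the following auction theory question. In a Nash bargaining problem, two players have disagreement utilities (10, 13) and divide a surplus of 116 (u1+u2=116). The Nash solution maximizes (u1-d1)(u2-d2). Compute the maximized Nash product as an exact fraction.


Step 1: The Nash solution splits surplus symmetrically above the disagreement point
Step 2: u1 = (total + d1 - d2)/2 = (116 + 10 - 13)/2 = 113/2
Step 3: u2 = (total - d1 + d2)/2 = (116 - 10 + 13)/2 = 119/2
Step 4: Nash product = (113/2 - 10) * (119/2 - 13)
Step 5: = 93/2 * 93/2 = 8649/4

8649/4


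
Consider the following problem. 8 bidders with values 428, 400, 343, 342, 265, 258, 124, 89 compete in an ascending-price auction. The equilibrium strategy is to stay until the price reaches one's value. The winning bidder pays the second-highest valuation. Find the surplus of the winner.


Step 1: Identify the highest value: 428
Step 2: Identify the second-highest value: 400
Step 3: The final price = second-highest value = 400
Step 4: Surplus = 428 - 400 = 28

28


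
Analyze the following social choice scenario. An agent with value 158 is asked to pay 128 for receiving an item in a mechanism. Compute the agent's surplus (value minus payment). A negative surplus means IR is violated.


Step 1: Surplus = value - payment = 158 - 128 = 30
Step 2: IR is satisfied (surplus >= 0)

30


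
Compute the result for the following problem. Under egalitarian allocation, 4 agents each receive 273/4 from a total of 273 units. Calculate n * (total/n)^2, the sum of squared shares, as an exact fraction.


Step 1: Each agent's share = 273/4
Step 2: Square of each share = (273/4)^2 = 74529/16
Step 3: Sum of squares = 4 * 74529/16 = 74529/4

74529/4


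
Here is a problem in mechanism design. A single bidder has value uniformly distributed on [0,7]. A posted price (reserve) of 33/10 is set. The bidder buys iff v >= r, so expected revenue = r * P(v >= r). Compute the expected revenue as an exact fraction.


Step 1: Posted price r = 33/10, value support [0,7]
Step 2: P(v >= r) = (7 - 33/10)/7 = 37/70
Step 3: Expected revenue = r * P(v >= r) = 33/10 * 37/70
Step 4: Revenue = 1221/700

1221/700


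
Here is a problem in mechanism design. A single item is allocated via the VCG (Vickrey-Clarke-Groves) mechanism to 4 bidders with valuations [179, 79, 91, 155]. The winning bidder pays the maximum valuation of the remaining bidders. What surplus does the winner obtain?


Step 1: The winner is the agent with the highest value: agent 0 with value 179
Step 2: Values of other agents: [79, 91, 155]
Step 3: VCG payment = max of others' values = 155
Step 4: Surplus = 179 - 155 = 24

24


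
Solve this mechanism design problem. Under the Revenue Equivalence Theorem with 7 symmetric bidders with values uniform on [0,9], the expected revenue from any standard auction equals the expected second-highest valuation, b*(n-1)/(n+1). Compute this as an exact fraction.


Step 1: By Revenue Equivalence, expected revenue = b*(n-1)/(n+1)
Step 2: Substituting n = 7, b = 9
Step 3: Revenue = 9*(7-1)/(7+1) = 9*6/8
Step 4: Revenue = 54/8 = 27/4

27/4


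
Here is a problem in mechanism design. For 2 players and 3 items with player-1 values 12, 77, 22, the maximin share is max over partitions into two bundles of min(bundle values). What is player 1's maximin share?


Step 1: Item values = 12, 77, 22
Step 2: Enumerate all 2-bundle partitions and take the smaller bundle:
  Partition 1: {12} vs {77,22} -> bundles 12, 99; min = 12
  Partition 2: {77} vs {12,22} -> bundles 77, 34; min = 34
  Partition 3: {22} vs {12,77} -> bundles 22, 89; min = 22
Step 3: MMS = max(12, 34, 22) = 34

34


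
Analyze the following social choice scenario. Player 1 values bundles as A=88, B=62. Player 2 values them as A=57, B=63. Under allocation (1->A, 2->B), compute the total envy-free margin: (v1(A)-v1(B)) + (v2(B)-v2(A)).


Step 1: Player 1's margin = v1(A) - v1(B) = 88 - 62 = 26
Step 2: Player 2's margin = v2(B) - v2(A) = 63 - 57 = 6
Step 3: Total margin = 26 + 6 = 32

32


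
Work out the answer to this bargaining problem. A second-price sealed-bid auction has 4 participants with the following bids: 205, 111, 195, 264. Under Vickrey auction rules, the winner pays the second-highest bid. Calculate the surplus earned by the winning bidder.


Step 1: Sort bids in descending order: 264, 205, 195, 111
Step 2: The winning bid is the highest: 264
Step 3: The payment equals the second-highest bid: 205
Step 4: Surplus = winner's bid - payment = 264 - 205 = 59

59


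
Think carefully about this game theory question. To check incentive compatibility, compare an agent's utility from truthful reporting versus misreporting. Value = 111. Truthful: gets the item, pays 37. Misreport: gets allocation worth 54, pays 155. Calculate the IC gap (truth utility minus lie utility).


Step 1: U(truth) = value - payment = 111 - 37 = 74
Step 2: U(lie) = allocation - payment = 54 - 155 = -101
Step 3: IC gap = 74 - (-101) = 175

175


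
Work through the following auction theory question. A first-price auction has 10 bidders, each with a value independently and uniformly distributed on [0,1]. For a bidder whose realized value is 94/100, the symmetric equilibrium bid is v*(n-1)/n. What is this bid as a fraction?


Step 1: The symmetric BNE bidding function is b(v) = v * (n-1) / n
Step 2: Substitute v = 47/50 and n = 10
Step 3: b = 47/50 * 9/10
Step 4: b = 423/500

423/500


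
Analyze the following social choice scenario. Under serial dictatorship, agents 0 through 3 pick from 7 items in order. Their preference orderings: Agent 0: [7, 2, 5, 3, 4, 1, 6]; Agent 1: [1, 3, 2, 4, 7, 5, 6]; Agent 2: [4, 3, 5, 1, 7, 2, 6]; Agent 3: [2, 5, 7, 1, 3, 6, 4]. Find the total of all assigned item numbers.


Step 1: Agent 0 picks item 7
Step 2: Agent 1 picks item 1
Step 3: Agent 2 picks item 4
Step 4: Agent 3 picks item 2
Step 5: Sum = 7 + 1 + 4 + 2 = 14

14


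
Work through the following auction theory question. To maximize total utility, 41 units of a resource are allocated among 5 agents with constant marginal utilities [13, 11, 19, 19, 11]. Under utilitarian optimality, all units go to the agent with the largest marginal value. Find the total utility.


Step 1: The marginal utilities are [13, 11, 19, 19, 11]
Step 2: The highest marginal utility is 19
Step 3: All 41 units go to that agent
Step 4: Total utility = 19 * 41 = 779

779


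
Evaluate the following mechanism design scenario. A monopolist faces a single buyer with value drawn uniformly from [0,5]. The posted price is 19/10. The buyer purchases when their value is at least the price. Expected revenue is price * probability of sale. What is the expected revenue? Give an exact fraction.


Step 1: Posted price r = 19/10, value support [0,5]
Step 2: P(v >= r) = (5 - 19/10)/5 = 31/50
Step 3: Expected revenue = r * P(v >= r) = 19/10 * 31/50
Step 4: Revenue = 589/500

589/500


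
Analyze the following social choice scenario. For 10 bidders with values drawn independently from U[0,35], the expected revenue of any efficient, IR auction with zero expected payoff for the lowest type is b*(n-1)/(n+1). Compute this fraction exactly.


Step 1: By Revenue Equivalence, expected revenue = b*(n-1)/(n+1)
Step 2: Substituting n = 10, b = 35
Step 3: Revenue = 35*(10-1)/(10+1) = 35*9/11
Step 4: Revenue = 315/11

315/11


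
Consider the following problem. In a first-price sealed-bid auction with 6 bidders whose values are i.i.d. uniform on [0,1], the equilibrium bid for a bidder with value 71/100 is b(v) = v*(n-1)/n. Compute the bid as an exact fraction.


Step 1: The symmetric BNE bidding function is b(v) = v * (n-1) / n
Step 2: Substitute v = 71/100 and n = 6
Step 3: b = 71/100 * 5/6
Step 4: b = 71/120

71/120


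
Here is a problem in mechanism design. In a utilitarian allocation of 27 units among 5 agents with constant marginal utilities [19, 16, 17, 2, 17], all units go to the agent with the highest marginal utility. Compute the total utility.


Step 1: The marginal utilities are [19, 16, 17, 2, 17]
Step 2: The highest marginal utility is 19
Step 3: All 27 units go to that agent
Step 4: Total utility = 19 * 27 = 513

513


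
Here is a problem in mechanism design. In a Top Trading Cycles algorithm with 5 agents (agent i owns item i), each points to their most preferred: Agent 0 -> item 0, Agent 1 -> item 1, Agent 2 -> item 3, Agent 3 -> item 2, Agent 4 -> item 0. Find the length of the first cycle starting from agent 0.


Step 1: Trace the pointer graph from agent 0: 0 -> 0
Step 2: A cycle is detected when we revisit agent 0
Step 3: The cycle is: 0 -> 0
Step 4: Cycle length = 1

1


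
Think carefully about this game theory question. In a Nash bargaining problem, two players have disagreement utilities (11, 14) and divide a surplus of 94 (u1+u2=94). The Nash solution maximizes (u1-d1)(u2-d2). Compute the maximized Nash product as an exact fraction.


Step 1: The Nash solution splits surplus symmetrically above the disagreement point
Step 2: u1 = (total + d1 - d2)/2 = (94 + 11 - 14)/2 = 91/2
Step 3: u2 = (total - d1 + d2)/2 = (94 - 11 + 14)/2 = 97/2
Step 4: Nash product = (91/2 - 11) * (97/2 - 14)
Step 5: = 69/2 * 69/2 = 4761/4

4761/4


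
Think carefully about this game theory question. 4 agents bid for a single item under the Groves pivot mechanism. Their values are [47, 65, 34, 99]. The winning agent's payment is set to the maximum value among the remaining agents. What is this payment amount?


Step 1: The efficient winner is agent 3 with value 99
Step 2: Other agents' values: [47, 65, 34]
Step 3: Pivot payment = max(others) = 65
Step 4: The winner pays 65

65


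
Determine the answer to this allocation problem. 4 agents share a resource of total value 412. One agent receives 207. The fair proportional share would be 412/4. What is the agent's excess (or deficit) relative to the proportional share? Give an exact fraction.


Step 1: Proportional share = 412/4 = 103
Step 2: Agent's actual allocation = 207
Step 3: Excess = 207 - 103 = 104

104


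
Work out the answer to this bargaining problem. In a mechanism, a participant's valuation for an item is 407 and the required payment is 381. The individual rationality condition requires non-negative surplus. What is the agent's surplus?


Step 1: Surplus = value - payment = 407 - 381 = 26
Step 2: IR is satisfied (surplus >= 0)

26


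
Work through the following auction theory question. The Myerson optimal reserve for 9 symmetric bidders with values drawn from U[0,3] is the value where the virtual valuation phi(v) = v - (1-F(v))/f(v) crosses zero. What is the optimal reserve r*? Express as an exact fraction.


Step 1: For U[0,3], F(v) = v/3 and f(v) = 1/3
Step 2: phi(v) = v - (1 - v/3)/(1/3) = v - (3 - v) = 2v - 3
Step 3: Set phi(r*) = 0: 2r* - 3 = 0
Step 4: r* = 3/2 (the number of bidders n = 9 does not enter)

3/2


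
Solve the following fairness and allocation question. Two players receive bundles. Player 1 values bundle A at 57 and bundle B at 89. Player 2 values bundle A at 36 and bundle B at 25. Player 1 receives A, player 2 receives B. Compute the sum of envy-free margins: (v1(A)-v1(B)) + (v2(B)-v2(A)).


Step 1: Player 1's margin = v1(A) - v1(B) = 57 - 89 = -32
Step 2: Player 2's margin = v2(B) - v2(A) = 25 - 36 = -11
Step 3: Total margin = -32 + -11 = -43

-43


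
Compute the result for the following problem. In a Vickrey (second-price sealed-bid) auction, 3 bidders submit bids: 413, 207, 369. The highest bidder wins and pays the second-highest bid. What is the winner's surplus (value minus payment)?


Step 1: Sort bids in descending order: 413, 369, 207
Step 2: The winning bid is the highest: 413
Step 3: The payment equals the second-highest bid: 369
Step 4: Surplus = winner's bid - payment = 413 - 369 = 44

44


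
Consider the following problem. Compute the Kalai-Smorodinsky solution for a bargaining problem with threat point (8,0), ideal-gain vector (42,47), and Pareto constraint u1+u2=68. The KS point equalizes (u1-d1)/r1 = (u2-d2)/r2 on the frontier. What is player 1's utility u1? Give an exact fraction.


Step 1: At the KS point, (u1-d1)/r1 = (u2-d2)/r2 = t and u1+u2 = 68
Step 2: u1 = d1 + r1*t and u2 = d2 + r2*t, so (d1 + r1*t) + (d2 + r2*t) = 68
Step 3: t = (68 - 8 - 0)/(42 + 47) = 60/89
Step 4: u1 = d1 + r1*t = 8 + 42 * 60/89 = 3232/89
Step 5: (Check: u2 = d2 + r2*t = 2820/89; u1+u2 = 3232/89 + 2820/89 = 68, on the frontier.)

3232/89


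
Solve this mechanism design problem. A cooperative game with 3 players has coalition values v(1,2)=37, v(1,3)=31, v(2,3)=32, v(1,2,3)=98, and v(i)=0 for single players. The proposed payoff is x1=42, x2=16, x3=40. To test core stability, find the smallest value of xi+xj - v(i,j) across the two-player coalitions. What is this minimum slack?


Step 1: Slack for coalition (1,2): x1+x2 - v12 = 58 - 37 = 21
Step 2: Slack for coalition (1,3): x1+x3 - v13 = 82 - 31 = 51
Step 3: Slack for coalition (2,3): x2+x3 - v23 = 56 - 32 = 24
Step 4: Minimum slack = min(21, 51, 24) = 21, attained by (1,2); no pair can gain by deviating, so the allocation is in the core

21


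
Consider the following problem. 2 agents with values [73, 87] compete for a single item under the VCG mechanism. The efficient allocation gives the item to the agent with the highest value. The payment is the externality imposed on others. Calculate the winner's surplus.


Step 1: The winner is the agent with the highest value: agent 1 with value 87
Step 2: Values of other agents: [73]
Step 3: VCG payment = max of others' values = 73
Step 4: Surplus = 87 - 73 = 14

14


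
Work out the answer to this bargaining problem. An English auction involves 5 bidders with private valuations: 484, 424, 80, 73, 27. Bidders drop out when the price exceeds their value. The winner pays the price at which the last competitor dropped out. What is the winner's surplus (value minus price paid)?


Step 1: Identify the highest value: 484
Step 2: Identify the second-highest value: 424
Step 3: The final price = second-highest value = 424
Step 4: Surplus = 484 - 424 = 60

60


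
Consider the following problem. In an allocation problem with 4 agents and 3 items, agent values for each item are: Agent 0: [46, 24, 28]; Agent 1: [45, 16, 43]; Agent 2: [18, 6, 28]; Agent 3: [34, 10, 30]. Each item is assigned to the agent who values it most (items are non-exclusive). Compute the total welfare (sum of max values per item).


Step 1: For each item, find the maximum value among all agents.
Step 2: Item 0 -> Agent 0 (value 46)
Step 3: Item 1 -> Agent 0 (value 24)
Step 4: Item 2 -> Agent 1 (value 43)
Step 5: Total welfare = 46 + 24 + 43 = 113

113


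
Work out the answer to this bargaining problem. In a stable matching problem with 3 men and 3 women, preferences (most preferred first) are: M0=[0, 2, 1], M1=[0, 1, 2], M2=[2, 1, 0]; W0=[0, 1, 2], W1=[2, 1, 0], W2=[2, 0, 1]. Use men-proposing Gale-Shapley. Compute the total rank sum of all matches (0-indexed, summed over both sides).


Step 1: Run Gale-Shapley (men propose, women hold best offer):
  M0 proposes to W0; she accepts
  M1 proposes to W0; rejected
  M1 proposes to W1; she accepts
  M2 proposes to W2; she accepts
Step 2: Final matching: W0-M0, W1-M1, W2-M2
Step 3: 0-indexed ranks (man's rank of his match, then woman's): 0 + 0 + 1 + 1 + 0 + 0
Step 4: Total rank sum = 2

2


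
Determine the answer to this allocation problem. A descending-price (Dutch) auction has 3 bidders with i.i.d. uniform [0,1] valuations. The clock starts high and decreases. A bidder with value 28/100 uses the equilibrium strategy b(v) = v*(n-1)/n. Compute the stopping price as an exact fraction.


Step 1: Dutch auctions are strategically equivalent to first-price auctions
Step 2: The equilibrium bid is b(v) = v*(n-1)/n
Step 3: b = 7/25 * 2/3
Step 4: b = 14/75

14/75


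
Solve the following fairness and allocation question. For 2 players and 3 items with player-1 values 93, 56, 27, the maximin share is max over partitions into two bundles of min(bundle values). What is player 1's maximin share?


Step 1: Item values = 93, 56, 27
Step 2: Enumerate all 2-bundle partitions and take the smaller bundle:
  Partition 1: {93} vs {56,27} -> bundles 93, 83; min = 83
  Partition 2: {56} vs {93,27} -> bundles 56, 120; min = 56
  Partition 3: {27} vs {93,56} -> bundles 27, 149; min = 27
Step 3: MMS = max(83, 56, 27) = 83

83


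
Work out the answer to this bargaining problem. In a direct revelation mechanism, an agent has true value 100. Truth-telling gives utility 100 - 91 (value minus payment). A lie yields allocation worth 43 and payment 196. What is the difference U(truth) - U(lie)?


Step 1: U(truth) = value - payment = 100 - 91 = 9
Step 2: U(lie) = allocation - payment = 43 - 196 = -153
Step 3: IC gap = 9 - (-153) = 162

162


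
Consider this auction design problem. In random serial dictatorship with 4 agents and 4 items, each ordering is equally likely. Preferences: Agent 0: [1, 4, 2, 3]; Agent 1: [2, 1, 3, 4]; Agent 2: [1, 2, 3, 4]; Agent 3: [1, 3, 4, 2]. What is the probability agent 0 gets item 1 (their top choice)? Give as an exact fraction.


Step 1: Agent 0 wants item 1
Step 2: There are 24 possible orderings of agents
Step 3: In 8 orderings, agent 0 gets item 1
Step 4: Probability = 8/24 = 1/3

1/3


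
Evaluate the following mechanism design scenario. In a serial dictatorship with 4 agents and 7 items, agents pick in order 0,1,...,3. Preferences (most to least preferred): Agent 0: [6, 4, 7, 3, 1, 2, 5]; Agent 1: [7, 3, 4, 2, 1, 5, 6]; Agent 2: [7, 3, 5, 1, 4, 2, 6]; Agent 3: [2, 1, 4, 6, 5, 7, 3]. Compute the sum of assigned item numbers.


Step 1: Agent 0 picks item 6
Step 2: Agent 1 picks item 7
Step 3: Agent 2 picks item 3
Step 4: Agent 3 picks item 2
Step 5: Sum = 6 + 7 + 3 + 2 = 18

18


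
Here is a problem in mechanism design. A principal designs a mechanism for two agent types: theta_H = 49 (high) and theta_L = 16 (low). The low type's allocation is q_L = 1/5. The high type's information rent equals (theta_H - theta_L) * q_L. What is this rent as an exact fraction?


Step 1: theta_H - theta_L = 49 - 16 = 33
Step 2: Information rent = (theta_H - theta_L) * q_L
Step 3: = 33 * 1/5
Step 4: = 33/5

33/5


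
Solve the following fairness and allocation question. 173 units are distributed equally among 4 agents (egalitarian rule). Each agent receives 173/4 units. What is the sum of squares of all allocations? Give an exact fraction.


Step 1: Each agent's share = 173/4
Step 2: Square of each share = (173/4)^2 = 29929/16
Step 3: Sum of squares = 4 * 29929/16 = 29929/4

29929/4


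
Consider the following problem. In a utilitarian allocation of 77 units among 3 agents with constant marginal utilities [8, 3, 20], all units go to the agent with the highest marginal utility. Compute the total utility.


Step 1: The marginal utilities are [8, 3, 20]
Step 2: The highest marginal utility is 20
Step 3: All 77 units go to that agent
Step 4: Total utility = 20 * 77 = 1540

1540


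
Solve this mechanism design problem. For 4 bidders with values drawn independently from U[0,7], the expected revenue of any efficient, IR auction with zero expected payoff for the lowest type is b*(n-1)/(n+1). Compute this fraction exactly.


Step 1: By Revenue Equivalence, expected revenue = b*(n-1)/(n+1)
Step 2: Substituting n = 4, b = 7
Step 3: Revenue = 7*(4-1)/(4+1) = 7*3/5
Step 4: Revenue = 21/5

21/5


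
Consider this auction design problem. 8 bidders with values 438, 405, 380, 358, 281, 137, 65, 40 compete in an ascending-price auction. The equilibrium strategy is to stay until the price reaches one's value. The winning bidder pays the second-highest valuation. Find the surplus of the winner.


Step 1: Identify the highest value: 438
Step 2: Identify the second-highest value: 405
Step 3: The final price = second-highest value = 405
Step 4: Surplus = 438 - 405 = 33

33


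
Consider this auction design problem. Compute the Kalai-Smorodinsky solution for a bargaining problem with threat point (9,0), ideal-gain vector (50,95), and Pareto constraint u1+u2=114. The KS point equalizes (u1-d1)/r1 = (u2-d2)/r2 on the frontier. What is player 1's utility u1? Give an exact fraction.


Step 1: At the KS point, (u1-d1)/r1 = (u2-d2)/r2 = t and u1+u2 = 114
Step 2: u1 = d1 + r1*t and u2 = d2 + r2*t, so (d1 + r1*t) + (d2 + r2*t) = 114
Step 3: t = (114 - 9 - 0)/(50 + 95) = 105/145 = 21/29
Step 4: u1 = d1 + r1*t = 9 + 50 * 21/29 = 1311/29
Step 5: (Check: u2 = d2 + r2*t = 1995/29; u1+u2 = 1311/29 + 1995/29 = 114, on the frontier.)

1311/29


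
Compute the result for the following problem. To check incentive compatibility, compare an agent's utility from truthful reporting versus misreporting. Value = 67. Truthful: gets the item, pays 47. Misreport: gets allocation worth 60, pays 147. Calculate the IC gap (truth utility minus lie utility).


Step 1: U(truth) = value - payment = 67 - 47 = 20
Step 2: U(lie) = allocation - payment = 60 - 147 = -87
Step 3: IC gap = 20 - (-87) = 107

107


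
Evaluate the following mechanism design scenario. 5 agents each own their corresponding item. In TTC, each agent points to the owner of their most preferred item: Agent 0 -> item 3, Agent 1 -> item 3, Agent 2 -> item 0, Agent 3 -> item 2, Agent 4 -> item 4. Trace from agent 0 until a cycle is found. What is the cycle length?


Step 1: Trace the pointer graph from agent 0: 0 -> 3 -> 2 -> 0
Step 2: A cycle is detected when we revisit agent 0
Step 3: The cycle is: 0 -> 3 -> 2 -> 0
Step 4: Cycle length = 3

3


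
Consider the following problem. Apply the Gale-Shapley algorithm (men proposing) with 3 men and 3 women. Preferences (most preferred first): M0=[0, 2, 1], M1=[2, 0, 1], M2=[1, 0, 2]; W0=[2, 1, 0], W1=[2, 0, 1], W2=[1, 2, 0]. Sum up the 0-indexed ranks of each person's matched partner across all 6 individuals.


Step 1: Run Gale-Shapley (men propose, women hold best offer):
  M0 proposes to W0; she accepts
  M1 proposes to W2; she accepts
  M2 proposes to W1; she accepts
Step 2: Final matching: W0-M0, W1-M2, W2-M1
Step 3: 0-indexed ranks (man's rank of his match, then woman's): 0 + 2 + 0 + 0 + 0 + 0
Step 4: Total rank sum = 2

2


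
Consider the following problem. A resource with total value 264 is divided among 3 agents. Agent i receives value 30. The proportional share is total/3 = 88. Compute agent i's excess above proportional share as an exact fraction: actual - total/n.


Step 1: Proportional share = 264/3 = 88
Step 2: Agent's actual allocation = 30
Step 3: Excess = 30 - 88 = -58

-58


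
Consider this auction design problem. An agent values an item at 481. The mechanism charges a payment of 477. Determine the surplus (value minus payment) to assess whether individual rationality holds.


Step 1: Surplus = value - payment = 481 - 477 = 4
Step 2: IR is satisfied (surplus >= 0)

4


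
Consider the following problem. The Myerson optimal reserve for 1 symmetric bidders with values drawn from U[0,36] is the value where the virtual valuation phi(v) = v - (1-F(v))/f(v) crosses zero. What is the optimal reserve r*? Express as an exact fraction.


Step 1: For U[0,36], F(v) = v/36 and f(v) = 1/36
Step 2: phi(v) = v - (1 - v/36)/(1/36) = v - (36 - v) = 2v - 36
Step 3: Set phi(r*) = 0: 2r* - 36 = 0
Step 4: r* = 36/2 = 18 (the number of bidders n = 1 does not enter)

18


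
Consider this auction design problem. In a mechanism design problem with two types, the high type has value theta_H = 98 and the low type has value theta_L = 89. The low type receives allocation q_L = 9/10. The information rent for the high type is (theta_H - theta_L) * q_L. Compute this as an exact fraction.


Step 1: theta_H - theta_L = 98 - 89 = 9
Step 2: Information rent = (theta_H - theta_L) * q_L
Step 3: = 9 * 9/10
Step 4: = 81/10

81/10


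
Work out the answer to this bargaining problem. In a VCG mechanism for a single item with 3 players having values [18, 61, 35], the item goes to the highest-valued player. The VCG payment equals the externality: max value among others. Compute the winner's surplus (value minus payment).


Step 1: The winner is the agent with the highest value: agent 1 with value 61
Step 2: Values of other agents: [18, 35]
Step 3: VCG payment = max of others' values = 35
Step 4: Surplus = 61 - 35 = 26

26


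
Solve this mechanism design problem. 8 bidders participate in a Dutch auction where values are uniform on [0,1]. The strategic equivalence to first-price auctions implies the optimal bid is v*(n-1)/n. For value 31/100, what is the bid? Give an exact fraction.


Step 1: Dutch auctions are strategically equivalent to first-price auctions
Step 2: The equilibrium bid is b(v) = v*(n-1)/n
Step 3: b = 31/100 * 7/8
Step 4: b = 217/800

217/800


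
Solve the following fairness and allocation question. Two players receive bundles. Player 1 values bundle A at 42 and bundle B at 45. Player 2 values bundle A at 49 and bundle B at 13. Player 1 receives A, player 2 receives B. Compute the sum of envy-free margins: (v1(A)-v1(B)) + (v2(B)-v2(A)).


Step 1: Player 1's margin = v1(A) - v1(B) = 42 - 45 = -3
Step 2: Player 2's margin = v2(B) - v2(A) = 13 - 49 = -36
Step 3: Total margin = -3 + -36 = -39

-39


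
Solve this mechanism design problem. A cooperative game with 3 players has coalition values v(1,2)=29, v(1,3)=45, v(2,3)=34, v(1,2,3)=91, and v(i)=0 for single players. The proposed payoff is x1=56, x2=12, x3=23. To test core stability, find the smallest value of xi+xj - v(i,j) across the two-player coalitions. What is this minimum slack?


Step 1: Slack for coalition (1,2): x1+x2 - v12 = 68 - 29 = 39
Step 2: Slack for coalition (1,3): x1+x3 - v13 = 79 - 45 = 34
Step 3: Slack for coalition (2,3): x2+x3 - v23 = 35 - 34 = 1
Step 4: Minimum slack = min(39, 34, 1) = 1, attained by (2,3); no pair can gain by deviating, so the allocation is in the core

1


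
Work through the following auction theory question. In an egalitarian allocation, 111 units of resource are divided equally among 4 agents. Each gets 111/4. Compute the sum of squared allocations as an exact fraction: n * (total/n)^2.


Step 1: Each agent's share = 111/4
Step 2: Square of each share = (111/4)^2 = 12321/16
Step 3: Sum of squares = 4 * 12321/16 = 12321/4

12321/4


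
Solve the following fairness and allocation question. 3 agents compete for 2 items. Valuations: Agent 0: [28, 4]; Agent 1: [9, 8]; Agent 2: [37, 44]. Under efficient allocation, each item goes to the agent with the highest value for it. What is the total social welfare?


Step 1: For each item, find the maximum value among all agents.
Step 2: Item 0 -> Agent 2 (value 37)
Step 3: Item 1 -> Agent 2 (value 44)
Step 4: Total welfare = 37 + 44 = 81

81


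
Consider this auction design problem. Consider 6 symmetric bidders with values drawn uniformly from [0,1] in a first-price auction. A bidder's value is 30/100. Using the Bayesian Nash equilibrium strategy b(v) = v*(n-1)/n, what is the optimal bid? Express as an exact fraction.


Step 1: The symmetric BNE bidding function is b(v) = v * (n-1) / n
Step 2: Substitute v = 3/10 and n = 6
Step 3: b = 3/10 * 5/6
Step 4: b = 1/4

1/4


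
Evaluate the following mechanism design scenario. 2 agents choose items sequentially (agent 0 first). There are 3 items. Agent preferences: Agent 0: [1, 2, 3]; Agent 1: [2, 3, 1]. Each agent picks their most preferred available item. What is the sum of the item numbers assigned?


Step 1: Agent 0 picks item 1
Step 2: Agent 1 picks item 2
Step 3: Sum = 1 + 2 = 3

3


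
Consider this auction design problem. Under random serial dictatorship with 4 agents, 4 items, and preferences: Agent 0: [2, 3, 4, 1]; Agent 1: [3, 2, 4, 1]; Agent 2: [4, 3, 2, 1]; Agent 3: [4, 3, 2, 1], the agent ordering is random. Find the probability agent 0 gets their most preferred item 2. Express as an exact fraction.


Step 1: Agent 0 wants item 2
Step 2: There are 24 possible orderings of agents
Step 3: In 18 orderings, agent 0 gets item 2
Step 4: Probability = 18/24 = 3/4

3/4


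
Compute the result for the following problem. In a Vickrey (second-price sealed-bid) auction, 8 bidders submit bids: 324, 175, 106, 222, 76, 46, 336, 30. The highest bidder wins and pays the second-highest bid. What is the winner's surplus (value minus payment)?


Step 1: Sort bids in descending order: 336, 324, 222, 175, 106, 76, 46, 30
Step 2: The winning bid is the highest: 336
Step 3: The payment equals the second-highest bid: 324
Step 4: Surplus = winner's bid - payment = 336 - 324 = 12

12


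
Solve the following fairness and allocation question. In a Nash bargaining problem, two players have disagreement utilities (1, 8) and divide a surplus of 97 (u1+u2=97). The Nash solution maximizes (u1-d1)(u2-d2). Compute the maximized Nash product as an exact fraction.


Step 1: The Nash solution splits surplus symmetrically above the disagreement point
Step 2: u1 = (total + d1 - d2)/2 = (97 + 1 - 8)/2 = 45
Step 3: u2 = (total - d1 + d2)/2 = (97 - 1 + 8)/2 = 52
Step 4: Nash product = (45 - 1) * (52 - 8)
Step 5: = 44 * 44 = 1936

1936


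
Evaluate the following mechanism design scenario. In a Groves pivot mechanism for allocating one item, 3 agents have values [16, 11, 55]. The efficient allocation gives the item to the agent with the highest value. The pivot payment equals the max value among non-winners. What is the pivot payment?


Step 1: The efficient winner is agent 2 with value 55
Step 2: Other agents' values: [16, 11]
Step 3: Pivot payment = max(others) = 16
Step 4: The winner pays 16

16


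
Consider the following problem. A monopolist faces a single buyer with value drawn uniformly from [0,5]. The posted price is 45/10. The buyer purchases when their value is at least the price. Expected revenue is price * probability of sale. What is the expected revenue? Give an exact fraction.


Step 1: Posted price r = 9/2, value support [0,5]
Step 2: P(v >= r) = (5 - 9/2)/5 = 1/10
Step 3: Expected revenue = r * P(v >= r) = 9/2 * 1/10
Step 4: Revenue = 9/20

9/20


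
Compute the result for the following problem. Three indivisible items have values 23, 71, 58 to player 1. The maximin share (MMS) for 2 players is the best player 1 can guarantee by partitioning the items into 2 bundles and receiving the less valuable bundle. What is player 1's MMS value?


Step 1: Item values = 23, 71, 58
Step 2: Enumerate all 2-bundle partitions and take the smaller bundle:
  Partition 1: {23} vs {71,58} -> bundles 23, 129; min = 23
  Partition 2: {71} vs {23,58} -> bundles 71, 81; min = 71
  Partition 3: {58} vs {23,71} -> bundles 58, 94; min = 58
Step 3: MMS = max(23, 71, 58) = 71

71


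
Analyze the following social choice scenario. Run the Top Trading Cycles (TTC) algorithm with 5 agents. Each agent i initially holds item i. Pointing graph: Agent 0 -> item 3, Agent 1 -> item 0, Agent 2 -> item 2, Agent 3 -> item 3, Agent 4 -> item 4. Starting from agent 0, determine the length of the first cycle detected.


Step 1: Trace the pointer graph from agent 0: 0 -> 3 -> 3
Step 2: A cycle is detected when we revisit agent 3
Step 3: The cycle is: 3 -> 3
Step 4: Cycle length = 1

1


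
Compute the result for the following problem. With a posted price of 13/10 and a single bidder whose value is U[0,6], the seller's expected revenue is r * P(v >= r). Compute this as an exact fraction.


Step 1: Posted price r = 13/10, value support [0,6]
Step 2: P(v >= r) = (6 - 13/10)/6 = 47/60
Step 3: Expected revenue = r * P(v >= r) = 13/10 * 47/60
Step 4: Revenue = 611/600

611/600


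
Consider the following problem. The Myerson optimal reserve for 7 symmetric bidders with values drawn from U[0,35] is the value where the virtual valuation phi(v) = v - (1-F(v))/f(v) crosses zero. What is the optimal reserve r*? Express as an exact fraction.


Step 1: For U[0,35], F(v) = v/35 and f(v) = 1/35
Step 2: phi(v) = v - (1 - v/35)/(1/35) = v - (35 - v) = 2v - 35
Step 3: Set phi(r*) = 0: 2r* - 35 = 0
Step 4: r* = 35/2 (the number of bidders n = 7 does not enter)

35/2


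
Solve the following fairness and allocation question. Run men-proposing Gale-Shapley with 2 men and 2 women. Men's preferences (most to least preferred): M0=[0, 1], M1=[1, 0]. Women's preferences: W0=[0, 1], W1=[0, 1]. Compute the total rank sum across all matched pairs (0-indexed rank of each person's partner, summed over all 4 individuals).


Step 1: Run Gale-Shapley (men propose, women hold best offer):
  M0 proposes to W0; she accepts
  M1 proposes to W1; she accepts
Step 2: Final matching: W0-M0, W1-M1
Step 3: 0-indexed ranks (man's rank of his match, then woman's): 0 + 0 + 0 + 1
Step 4: Total rank sum = 1

1


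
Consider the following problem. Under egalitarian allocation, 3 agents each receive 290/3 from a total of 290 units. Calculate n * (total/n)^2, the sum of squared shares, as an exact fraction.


Step 1: Each agent's share = 290/3
Step 2: Square of each share = (290/3)^2 = 84100/9
Step 3: Sum of squares = 3 * 84100/9 = 84100/3

84100/3
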